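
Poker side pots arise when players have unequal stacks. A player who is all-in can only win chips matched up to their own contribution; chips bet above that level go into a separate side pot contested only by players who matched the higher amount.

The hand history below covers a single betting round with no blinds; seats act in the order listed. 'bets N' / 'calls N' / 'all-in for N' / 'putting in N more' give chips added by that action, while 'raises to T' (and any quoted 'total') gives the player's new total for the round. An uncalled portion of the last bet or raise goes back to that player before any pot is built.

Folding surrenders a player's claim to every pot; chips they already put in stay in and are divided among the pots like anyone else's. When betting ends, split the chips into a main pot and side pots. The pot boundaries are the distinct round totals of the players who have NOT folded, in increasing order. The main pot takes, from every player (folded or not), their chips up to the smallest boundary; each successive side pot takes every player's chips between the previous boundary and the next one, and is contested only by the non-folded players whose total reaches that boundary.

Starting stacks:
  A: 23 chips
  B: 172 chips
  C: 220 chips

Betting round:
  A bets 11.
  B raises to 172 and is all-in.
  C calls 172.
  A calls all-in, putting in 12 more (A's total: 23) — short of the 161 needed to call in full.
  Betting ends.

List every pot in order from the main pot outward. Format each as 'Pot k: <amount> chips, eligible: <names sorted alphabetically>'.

Contributions: A=23, B=172, C=172
Pot levels (distinct totals of non-folded players): 23, 172
Layer 1-23: 23 each from A, B, C = 23*3 = 69 chips; eligible A, B, C
Layer 24-172: 149 each from B, C = 149*2 = 298 chips; eligible B, C

Pot 1: 69 chips, eligible: A, B, C
Pot 2: 298 chips, eligible: B, C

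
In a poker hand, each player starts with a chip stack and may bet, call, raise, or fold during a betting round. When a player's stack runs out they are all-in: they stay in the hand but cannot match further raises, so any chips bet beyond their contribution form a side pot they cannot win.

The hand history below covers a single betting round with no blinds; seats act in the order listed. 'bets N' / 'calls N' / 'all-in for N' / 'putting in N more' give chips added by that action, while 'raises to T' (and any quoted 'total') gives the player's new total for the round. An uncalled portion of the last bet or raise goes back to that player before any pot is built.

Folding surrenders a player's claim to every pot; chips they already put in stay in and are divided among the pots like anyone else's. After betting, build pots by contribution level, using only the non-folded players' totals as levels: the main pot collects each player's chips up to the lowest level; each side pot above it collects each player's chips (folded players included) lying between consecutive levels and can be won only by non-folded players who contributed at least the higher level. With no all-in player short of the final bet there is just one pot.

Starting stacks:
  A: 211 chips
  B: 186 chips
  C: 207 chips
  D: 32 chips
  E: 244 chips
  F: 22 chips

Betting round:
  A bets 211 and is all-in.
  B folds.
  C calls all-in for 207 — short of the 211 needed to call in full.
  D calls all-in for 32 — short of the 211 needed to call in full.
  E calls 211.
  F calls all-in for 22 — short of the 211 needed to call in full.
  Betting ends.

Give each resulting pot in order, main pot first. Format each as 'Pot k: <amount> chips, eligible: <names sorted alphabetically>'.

Pot 1: 110 chips, eligible: A, C, D, E, F
Pot 2: 40 chips, eligible: A, C, D, E
Pot 3: 525 chips, eligible: A, C, E
Pot 4: 8 chips, eligible: A, E

Derivation:
Contributions: A=211, C=207, D=32, E=211, F=22
Folded: B
Pot levels (distinct totals of non-folded players): 22, 32, 207, 211
Layer 1-22: 22 each from A, C, D, E, F = 22*5 = 110 chips; eligible A, C, D, E, F
Layer 23-32: 10 each from A, C, D, E = 10*4 = 40 chips; eligible A, C, D, E
Layer 33-207: 175 each from A, C, E = 175*3 = 525 chips; eligible A, C, E
Layer 208-211: 4 each from A, E = 4*2 = 8 chips; eligible A, E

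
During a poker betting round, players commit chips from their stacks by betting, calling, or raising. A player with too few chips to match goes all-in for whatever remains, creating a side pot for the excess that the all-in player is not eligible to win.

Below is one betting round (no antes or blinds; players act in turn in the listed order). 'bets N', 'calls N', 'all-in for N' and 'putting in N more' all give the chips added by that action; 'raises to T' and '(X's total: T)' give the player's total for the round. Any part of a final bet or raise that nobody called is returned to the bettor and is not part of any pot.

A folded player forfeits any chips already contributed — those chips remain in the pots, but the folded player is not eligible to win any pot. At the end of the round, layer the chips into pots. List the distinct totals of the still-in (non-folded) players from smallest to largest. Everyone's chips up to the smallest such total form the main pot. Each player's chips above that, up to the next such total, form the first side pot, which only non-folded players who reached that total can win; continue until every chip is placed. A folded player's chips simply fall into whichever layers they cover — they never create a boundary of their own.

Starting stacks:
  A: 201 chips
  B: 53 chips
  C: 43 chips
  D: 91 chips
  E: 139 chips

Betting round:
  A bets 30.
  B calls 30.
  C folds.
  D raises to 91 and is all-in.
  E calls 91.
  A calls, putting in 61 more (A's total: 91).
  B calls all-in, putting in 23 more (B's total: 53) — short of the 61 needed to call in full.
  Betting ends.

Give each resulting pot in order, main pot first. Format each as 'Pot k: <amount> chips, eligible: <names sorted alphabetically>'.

Pot 1: 212 chips, eligible: A, B, D, E
Pot 2: 114 chips, eligible: A, D, E

Derivation:
Contributions: A=91, B=53, D=91, E=91
Folded: C
Pot levels (distinct totals of non-folded players): 53, 91
Layer 1-53: 53 each from A, B, D, E = 53*4 = 212 chips; eligible A, B, D, E
Layer 54-91: 38 each from A, D, E = 38*3 = 114 chips; eligible A, D, E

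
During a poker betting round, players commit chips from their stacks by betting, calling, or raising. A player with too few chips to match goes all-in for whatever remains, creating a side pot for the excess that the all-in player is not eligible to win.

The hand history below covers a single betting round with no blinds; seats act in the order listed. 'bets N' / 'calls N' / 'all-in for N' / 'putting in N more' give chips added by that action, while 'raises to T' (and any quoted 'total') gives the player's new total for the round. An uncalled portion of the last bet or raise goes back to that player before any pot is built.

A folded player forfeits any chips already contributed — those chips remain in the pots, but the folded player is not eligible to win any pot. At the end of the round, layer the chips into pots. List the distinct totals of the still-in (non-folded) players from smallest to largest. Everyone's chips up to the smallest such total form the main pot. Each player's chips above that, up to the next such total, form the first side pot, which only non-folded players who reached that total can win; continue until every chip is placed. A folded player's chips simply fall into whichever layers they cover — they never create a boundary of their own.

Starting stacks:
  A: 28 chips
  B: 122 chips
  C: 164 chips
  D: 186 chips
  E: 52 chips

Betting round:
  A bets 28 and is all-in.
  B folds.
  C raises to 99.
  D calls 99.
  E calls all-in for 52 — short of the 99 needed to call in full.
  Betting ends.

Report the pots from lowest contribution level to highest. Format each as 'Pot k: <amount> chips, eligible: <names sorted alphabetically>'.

Pot 1: 112 chips, eligible: A, C, D, E
Pot 2: 72 chips, eligible: C, D, E
Pot 3: 94 chips, eligible: C, D

Derivation:
Contributions: A=28, C=99, D=99, E=52
Folded: B
Pot levels (distinct totals of non-folded players): 28, 52, 99
Layer 1-28: 28 each from A, C, D, E = 28*4 = 112 chips; eligible A, C, D, E
Layer 29-52: 24 each from C, D, E = 24*3 = 72 chips; eligible C, D, E
Layer 53-99: 47 each from C, D = 47*2 = 94 chips; eligible C, D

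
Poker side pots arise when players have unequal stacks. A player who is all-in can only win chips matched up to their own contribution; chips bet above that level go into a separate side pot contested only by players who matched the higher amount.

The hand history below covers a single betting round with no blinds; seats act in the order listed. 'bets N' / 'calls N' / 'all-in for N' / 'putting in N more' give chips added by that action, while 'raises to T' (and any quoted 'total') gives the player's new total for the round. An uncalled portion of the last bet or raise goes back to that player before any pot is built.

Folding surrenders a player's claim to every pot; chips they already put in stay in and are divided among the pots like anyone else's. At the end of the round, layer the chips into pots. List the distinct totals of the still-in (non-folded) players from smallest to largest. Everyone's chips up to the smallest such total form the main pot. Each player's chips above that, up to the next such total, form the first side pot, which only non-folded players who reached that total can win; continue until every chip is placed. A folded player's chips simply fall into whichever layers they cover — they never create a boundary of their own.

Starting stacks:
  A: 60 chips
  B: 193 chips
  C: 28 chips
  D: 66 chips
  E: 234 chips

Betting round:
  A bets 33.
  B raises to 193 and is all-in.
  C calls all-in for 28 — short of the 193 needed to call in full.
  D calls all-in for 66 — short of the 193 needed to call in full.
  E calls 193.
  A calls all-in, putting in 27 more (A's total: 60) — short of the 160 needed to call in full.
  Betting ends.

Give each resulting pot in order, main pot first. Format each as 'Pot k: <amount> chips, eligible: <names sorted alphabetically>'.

Pot 1: 140 chips, eligible: A, B, C, D, E
Pot 2: 128 chips, eligible: A, B, D, E
Pot 3: 18 chips, eligible: B, D, E
Pot 4: 254 chips, eligible: B, E

Derivation:
Contributions: A=60, B=193, C=28, D=66, E=193
Pot levels (distinct totals of non-folded players): 28, 60, 66, 193
Layer 1-28: 28 each from A, B, C, D, E = 28*5 = 140 chips; eligible A, B, C, D, E
Layer 29-60: 32 each from A, B, D, E = 32*4 = 128 chips; eligible A, B, D, E
Layer 61-66: 6 each from B, D, E = 6*3 = 18 chips; eligible B, D, E
Layer 67-193: 127 each from B, E = 127*2 = 254 chips; eligible B, E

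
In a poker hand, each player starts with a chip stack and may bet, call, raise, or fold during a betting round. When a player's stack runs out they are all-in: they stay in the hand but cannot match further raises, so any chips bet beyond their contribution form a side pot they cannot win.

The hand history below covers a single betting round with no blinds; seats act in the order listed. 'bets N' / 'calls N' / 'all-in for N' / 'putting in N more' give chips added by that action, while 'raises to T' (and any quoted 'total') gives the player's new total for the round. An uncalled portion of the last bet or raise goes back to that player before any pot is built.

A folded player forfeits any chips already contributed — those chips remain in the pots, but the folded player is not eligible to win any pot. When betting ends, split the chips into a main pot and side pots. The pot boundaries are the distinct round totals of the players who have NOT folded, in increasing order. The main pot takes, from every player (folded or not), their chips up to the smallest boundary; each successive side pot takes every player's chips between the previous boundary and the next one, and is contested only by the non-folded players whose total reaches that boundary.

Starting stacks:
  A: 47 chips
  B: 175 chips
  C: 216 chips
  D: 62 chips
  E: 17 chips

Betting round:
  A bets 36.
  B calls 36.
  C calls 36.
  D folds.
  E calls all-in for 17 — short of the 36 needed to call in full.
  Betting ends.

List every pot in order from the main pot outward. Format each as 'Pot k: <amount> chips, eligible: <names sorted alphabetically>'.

Pot 1: 68 chips, eligible: A, B, C, E
Pot 2: 57 chips, eligible: A, B, C

Derivation:
Contributions: A=36, B=36, C=36, E=17
Folded: D
Pot levels (distinct totals of non-folded players): 17, 36
Layer 1-17: 17 each from A, B, C, E = 17*4 = 68 chips; eligible A, B, C, E
Layer 18-36: 19 each from A, B, C = 19*3 = 57 chips; eligible A, B, C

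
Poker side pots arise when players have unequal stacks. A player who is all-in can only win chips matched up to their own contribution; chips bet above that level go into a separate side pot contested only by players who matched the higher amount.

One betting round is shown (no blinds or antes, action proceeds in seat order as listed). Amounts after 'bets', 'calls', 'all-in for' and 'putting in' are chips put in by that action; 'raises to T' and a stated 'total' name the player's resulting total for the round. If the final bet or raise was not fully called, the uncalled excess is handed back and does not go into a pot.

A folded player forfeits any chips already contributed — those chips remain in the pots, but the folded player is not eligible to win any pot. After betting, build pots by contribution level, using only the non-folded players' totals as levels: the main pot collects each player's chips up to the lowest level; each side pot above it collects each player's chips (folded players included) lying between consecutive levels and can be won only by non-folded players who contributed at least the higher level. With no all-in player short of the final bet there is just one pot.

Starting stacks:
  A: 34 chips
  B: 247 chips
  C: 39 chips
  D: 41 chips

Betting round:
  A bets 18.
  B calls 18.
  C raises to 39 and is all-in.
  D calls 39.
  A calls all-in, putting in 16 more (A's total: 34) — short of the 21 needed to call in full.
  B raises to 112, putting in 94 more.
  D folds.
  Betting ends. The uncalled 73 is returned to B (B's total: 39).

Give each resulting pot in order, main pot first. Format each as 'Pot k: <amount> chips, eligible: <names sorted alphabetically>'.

Contributions (after 73 returned to B): A=34, B=39, C=39, D=39
Folded: D
Pot levels (distinct totals of non-folded players): 34, 39
Layer 1-34: 34 each from A, B, C, D = 34*4 = 136 chips; eligible A, B, C
Layer 35-39: 5 each from B, C, D = 5*3 = 15 chips; eligible B, C

Pot 1: 136 chips, eligible: A, B, C
Pot 2: 15 chips, eligible: B, C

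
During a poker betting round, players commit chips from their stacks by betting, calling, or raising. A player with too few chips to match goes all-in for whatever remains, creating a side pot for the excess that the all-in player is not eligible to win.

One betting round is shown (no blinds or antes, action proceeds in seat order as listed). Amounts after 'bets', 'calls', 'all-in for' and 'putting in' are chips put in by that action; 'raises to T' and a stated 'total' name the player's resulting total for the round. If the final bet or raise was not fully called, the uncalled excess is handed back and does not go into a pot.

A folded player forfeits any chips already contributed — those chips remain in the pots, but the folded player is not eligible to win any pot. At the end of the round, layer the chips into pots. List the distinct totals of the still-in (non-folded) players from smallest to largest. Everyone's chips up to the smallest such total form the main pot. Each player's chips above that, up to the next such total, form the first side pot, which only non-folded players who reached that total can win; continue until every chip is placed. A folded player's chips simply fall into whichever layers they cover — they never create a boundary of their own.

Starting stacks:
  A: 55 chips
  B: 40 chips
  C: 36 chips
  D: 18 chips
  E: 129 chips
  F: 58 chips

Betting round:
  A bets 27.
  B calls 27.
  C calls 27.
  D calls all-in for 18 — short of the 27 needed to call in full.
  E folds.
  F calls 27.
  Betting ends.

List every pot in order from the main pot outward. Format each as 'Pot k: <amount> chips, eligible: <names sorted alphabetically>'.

Contributions: A=27, B=27, C=27, D=18, F=27
Folded: E
Pot levels (distinct totals of non-folded players): 18, 27
Layer 1-18: 18 each from A, B, C, D, F = 18*5 = 90 chips; eligible A, B, C, D, F
Layer 19-27: 9 each from A, B, C, F = 9*4 = 36 chips; eligible A, B, C, F

Pot 1: 90 chips, eligible: A, B, C, D, F
Pot 2: 36 chips, eligible: A, B, C, F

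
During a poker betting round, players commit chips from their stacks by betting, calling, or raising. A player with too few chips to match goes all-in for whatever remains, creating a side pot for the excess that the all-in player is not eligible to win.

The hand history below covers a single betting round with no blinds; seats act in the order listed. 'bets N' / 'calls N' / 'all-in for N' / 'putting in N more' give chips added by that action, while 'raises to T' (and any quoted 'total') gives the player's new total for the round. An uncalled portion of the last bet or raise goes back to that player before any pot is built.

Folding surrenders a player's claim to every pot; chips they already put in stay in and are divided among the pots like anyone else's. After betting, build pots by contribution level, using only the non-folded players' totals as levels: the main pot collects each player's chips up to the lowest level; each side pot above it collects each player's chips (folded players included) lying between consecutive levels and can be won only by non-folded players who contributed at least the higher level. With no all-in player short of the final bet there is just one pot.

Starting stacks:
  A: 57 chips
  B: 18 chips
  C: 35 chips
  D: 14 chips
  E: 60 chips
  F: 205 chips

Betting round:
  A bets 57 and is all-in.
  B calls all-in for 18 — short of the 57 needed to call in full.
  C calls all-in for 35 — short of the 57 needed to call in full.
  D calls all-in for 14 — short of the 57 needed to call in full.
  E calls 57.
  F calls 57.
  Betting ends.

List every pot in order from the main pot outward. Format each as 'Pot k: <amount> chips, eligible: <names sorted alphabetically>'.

Contributions: A=57, B=18, C=35, D=14, E=57, F=57
Pot levels (distinct totals of non-folded players): 14, 18, 35, 57
Layer 1-14: 14 each from A, B, C, D, E, F = 14*6 = 84 chips; eligible A, B, C, D, E, F
Layer 15-18: 4 each from A, B, C, E, F = 4*5 = 20 chips; eligible A, B, C, E, F
Layer 19-35: 17 each from A, C, E, F = 17*4 = 68 chips; eligible A, C, E, F
Layer 36-57: 22 each from A, E, F = 22*3 = 66 chips; eligible A, E, F

Pot 1: 84 chips, eligible: A, B, C, D, E, F
Pot 2: 20 chips, eligible: A, B, C, E, F
Pot 3: 68 chips, eligible: A, C, E, F
Pot 4: 66 chips, eligible: A, E, F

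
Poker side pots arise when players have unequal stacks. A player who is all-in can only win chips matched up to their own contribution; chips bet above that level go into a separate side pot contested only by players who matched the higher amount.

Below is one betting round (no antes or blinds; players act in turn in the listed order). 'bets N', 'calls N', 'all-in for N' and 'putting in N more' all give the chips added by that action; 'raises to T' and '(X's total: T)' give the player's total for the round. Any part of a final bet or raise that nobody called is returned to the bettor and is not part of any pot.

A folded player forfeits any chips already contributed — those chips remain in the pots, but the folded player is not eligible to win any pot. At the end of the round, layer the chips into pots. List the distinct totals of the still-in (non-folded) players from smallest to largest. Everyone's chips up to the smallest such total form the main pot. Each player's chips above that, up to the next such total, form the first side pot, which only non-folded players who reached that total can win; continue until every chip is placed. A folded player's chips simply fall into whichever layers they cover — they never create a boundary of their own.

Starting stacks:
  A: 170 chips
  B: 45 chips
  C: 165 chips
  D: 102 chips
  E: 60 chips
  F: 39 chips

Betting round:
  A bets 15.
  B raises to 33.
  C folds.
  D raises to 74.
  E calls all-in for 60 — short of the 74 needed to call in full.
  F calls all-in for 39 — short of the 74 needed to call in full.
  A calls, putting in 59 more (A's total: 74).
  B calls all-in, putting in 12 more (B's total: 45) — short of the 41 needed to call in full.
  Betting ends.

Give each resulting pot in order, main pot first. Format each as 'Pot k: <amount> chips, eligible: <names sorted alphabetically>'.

Contributions: A=74, B=45, D=74, E=60, F=39
Folded: C
Pot levels (distinct totals of non-folded players): 39, 45, 60, 74
Layer 1-39: 39 each from A, B, D, E, F = 39*5 = 195 chips; eligible A, B, D, E, F
Layer 40-45: 6 each from A, B, D, E = 6*4 = 24 chips; eligible A, B, D, E
Layer 46-60: 15 each from A, D, E = 15*3 = 45 chips; eligible A, D, E
Layer 61-74: 14 each from A, D = 14*2 = 28 chips; eligible A, D

Pot 1: 195 chips, eligible: A, B, D, E, F
Pot 2: 24 chips, eligible: A, B, D, E
Pot 3: 45 chips, eligible: A, D, E
Pot 4: 28 chips, eligible: A, D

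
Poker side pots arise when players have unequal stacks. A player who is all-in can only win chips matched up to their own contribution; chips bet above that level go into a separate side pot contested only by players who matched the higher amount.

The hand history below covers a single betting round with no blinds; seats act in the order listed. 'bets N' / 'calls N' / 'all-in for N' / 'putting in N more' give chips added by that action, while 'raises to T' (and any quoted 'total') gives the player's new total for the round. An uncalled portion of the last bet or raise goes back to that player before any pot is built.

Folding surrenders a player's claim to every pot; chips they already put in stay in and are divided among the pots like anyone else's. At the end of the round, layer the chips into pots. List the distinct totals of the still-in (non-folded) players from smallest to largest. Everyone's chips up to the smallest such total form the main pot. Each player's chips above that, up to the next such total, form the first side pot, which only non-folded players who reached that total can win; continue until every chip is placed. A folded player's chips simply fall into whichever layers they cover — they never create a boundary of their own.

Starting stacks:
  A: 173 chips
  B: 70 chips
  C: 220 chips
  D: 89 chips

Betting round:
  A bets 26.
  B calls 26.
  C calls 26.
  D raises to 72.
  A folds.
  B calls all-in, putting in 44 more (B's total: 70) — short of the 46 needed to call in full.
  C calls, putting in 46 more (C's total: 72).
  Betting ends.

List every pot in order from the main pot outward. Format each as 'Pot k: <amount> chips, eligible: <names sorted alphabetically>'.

Contributions: A=26, B=70, C=72, D=72
Folded: A
Pot levels (distinct totals of non-folded players): 70, 72
Layer 1-70: A 26 + B 70 + C 70 + D 70 = 236 chips; eligible B, C, D
Layer 71-72: 2 each from C, D = 2*2 = 4 chips; eligible C, D

Pot 1: 236 chips, eligible: B, C, D
Pot 2: 4 chips, eligible: C, D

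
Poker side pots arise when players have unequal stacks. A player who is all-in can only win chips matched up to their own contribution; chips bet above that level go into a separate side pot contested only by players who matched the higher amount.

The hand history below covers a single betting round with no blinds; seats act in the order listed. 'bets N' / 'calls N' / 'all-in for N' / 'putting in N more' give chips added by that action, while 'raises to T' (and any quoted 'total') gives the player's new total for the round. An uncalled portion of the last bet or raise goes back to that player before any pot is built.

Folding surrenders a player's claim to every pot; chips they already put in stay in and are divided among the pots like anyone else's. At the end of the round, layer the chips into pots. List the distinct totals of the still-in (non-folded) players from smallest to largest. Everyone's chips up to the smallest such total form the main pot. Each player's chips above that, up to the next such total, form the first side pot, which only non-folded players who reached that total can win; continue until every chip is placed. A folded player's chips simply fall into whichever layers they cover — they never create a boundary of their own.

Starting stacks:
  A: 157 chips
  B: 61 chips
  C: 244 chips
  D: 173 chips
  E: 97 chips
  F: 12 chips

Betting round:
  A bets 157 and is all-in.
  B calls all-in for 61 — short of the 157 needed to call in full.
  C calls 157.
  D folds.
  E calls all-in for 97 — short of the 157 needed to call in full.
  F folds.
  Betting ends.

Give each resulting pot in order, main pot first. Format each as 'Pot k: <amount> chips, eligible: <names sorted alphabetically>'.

Contributions: A=157, B=61, C=157, E=97
Folded: D, F
Pot levels (distinct totals of non-folded players): 61, 97, 157
Layer 1-61: 61 each from A, B, C, E = 61*4 = 244 chips; eligible A, B, C, E
Layer 62-97: 36 each from A, C, E = 36*3 = 108 chips; eligible A, C, E
Layer 98-157: 60 each from A, C = 60*2 = 120 chips; eligible A, C

Pot 1: 244 chips, eligible: A, B, C, E
Pot 2: 108 chips, eligible: A, C, E
Pot 3: 120 chips, eligible: A, C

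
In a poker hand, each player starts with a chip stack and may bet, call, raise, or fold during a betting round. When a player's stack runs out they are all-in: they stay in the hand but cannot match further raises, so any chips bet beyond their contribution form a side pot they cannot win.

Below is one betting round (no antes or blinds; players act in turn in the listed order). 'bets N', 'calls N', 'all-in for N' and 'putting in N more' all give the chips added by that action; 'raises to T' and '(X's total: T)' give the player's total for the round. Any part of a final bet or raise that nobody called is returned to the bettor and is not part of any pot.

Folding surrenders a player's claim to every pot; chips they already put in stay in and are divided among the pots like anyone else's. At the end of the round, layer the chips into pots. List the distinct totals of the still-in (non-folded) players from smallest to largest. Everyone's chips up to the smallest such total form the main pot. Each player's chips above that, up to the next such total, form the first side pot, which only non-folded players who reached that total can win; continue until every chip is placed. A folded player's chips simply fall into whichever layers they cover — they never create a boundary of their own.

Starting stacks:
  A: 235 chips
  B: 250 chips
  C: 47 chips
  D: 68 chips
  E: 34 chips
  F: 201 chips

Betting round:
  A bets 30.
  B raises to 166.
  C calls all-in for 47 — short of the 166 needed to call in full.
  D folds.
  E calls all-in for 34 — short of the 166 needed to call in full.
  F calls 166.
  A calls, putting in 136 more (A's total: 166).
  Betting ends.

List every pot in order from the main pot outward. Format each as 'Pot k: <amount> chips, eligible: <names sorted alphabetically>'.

Contributions: A=166, B=166, C=47, E=34, F=166
Folded: D
Pot levels (distinct totals of non-folded players): 34, 47, 166
Layer 1-34: 34 each from A, B, C, E, F = 34*5 = 170 chips; eligible A, B, C, E, F
Layer 35-47: 13 each from A, B, C, F = 13*4 = 52 chips; eligible A, B, C, F
Layer 48-166: 119 each from A, B, F = 119*3 = 357 chips; eligible A, B, F

Pot 1: 170 chips, eligible: A, B, C, E, F
Pot 2: 52 chips, eligible: A, B, C, F
Pot 3: 357 chips, eligible: A, B, F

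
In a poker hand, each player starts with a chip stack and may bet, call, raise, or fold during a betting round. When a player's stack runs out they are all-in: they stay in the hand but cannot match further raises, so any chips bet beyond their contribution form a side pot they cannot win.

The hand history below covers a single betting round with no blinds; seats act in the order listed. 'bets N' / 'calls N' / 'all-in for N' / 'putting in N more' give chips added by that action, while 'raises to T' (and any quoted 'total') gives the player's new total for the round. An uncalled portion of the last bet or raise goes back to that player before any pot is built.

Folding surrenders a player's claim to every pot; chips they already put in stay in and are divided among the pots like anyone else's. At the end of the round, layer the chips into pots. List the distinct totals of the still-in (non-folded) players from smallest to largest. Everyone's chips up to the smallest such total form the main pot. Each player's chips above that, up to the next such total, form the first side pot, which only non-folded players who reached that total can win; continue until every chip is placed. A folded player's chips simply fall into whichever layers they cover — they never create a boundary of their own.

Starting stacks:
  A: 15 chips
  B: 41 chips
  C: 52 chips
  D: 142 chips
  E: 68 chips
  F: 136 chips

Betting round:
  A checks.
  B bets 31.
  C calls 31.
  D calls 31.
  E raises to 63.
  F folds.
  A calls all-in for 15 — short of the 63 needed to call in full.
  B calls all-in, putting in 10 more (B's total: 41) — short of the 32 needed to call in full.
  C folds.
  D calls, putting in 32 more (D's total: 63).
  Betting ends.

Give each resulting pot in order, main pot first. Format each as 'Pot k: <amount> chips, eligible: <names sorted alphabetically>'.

Contributions: A=15, B=41, C=31, D=63, E=63
Folded: C, F
Pot levels (distinct totals of non-folded players): 15, 41, 63
Layer 1-15: 15 each from A, B, C, D, E = 15*5 = 75 chips; eligible A, B, D, E
Layer 16-41: B 26 + C 16 + D 26 + E 26 = 94 chips; eligible B, D, E
Layer 42-63: 22 each from D, E = 22*2 = 44 chips; eligible D, E

Pot 1: 75 chips, eligible: A, B, D, E
Pot 2: 94 chips, eligible: B, D, E
Pot 3: 44 chips, eligible: D, E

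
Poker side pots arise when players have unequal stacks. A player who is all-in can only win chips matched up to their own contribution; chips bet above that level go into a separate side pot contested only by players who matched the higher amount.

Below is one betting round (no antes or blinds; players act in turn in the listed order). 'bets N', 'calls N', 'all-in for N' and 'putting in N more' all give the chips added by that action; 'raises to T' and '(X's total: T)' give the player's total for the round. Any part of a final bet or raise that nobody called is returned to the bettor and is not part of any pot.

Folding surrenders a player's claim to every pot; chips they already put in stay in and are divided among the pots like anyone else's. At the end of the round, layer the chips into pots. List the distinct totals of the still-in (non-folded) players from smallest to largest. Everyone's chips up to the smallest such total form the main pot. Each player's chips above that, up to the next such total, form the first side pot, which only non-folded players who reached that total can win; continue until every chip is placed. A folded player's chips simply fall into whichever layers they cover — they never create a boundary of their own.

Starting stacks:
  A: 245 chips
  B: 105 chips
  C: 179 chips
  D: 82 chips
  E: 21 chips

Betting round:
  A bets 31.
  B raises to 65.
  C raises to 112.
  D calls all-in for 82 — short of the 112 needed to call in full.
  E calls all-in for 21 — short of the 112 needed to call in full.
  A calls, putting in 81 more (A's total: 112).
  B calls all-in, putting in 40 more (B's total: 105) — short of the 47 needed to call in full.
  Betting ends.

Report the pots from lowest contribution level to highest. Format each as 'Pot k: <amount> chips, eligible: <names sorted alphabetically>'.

Pot 1: 105 chips, eligible: A, B, C, D, E
Pot 2: 244 chips, eligible: A, B, C, D
Pot 3: 69 chips, eligible: A, B, C
Pot 4: 14 chips, eligible: A, C

Derivation:
Contributions: A=112, B=105, C=112, D=82, E=21
Pot levels (distinct totals of non-folded players): 21, 82, 105, 112
Layer 1-21: 21 each from A, B, C, D, E = 21*5 = 105 chips; eligible A, B, C, D, E
Layer 22-82: 61 each from A, B, C, D = 61*4 = 244 chips; eligible A, B, C, D
Layer 83-105: 23 each from A, B, C = 23*3 = 69 chips; eligible A, B, C
Layer 106-112: 7 each from A, C = 7*2 = 14 chips; eligible A, C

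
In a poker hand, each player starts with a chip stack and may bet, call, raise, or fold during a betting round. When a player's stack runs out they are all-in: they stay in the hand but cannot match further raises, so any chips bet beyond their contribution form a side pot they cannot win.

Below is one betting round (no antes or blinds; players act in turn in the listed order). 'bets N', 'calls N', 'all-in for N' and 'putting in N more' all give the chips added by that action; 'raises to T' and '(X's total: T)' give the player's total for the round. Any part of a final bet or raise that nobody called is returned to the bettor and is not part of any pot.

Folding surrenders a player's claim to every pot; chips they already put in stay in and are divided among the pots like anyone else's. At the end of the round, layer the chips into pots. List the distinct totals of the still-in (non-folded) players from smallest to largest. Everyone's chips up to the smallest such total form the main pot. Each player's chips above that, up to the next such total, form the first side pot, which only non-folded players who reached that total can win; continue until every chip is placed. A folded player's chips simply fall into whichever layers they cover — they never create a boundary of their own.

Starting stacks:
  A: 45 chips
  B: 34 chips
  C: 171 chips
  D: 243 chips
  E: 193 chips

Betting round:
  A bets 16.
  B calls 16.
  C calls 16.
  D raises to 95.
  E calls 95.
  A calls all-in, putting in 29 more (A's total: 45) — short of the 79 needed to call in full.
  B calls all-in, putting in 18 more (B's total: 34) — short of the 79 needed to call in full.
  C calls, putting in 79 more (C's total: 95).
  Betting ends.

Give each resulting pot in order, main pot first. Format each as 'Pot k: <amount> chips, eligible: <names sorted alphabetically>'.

Pot 1: 170 chips, eligible: A, B, C, D, E
Pot 2: 44 chips, eligible: A, C, D, E
Pot 3: 150 chips, eligible: C, D, E

Derivation:
Contributions: A=45, B=34, C=95, D=95, E=95
Pot levels (distinct totals of non-folded players): 34, 45, 95
Layer 1-34: 34 each from A, B, C, D, E = 34*5 = 170 chips; eligible A, B, C, D, E
Layer 35-45: 11 each from A, C, D, E = 11*4 = 44 chips; eligible A, C, D, E
Layer 46-95: 50 each from C, D, E = 50*3 = 150 chips; eligible C, D, E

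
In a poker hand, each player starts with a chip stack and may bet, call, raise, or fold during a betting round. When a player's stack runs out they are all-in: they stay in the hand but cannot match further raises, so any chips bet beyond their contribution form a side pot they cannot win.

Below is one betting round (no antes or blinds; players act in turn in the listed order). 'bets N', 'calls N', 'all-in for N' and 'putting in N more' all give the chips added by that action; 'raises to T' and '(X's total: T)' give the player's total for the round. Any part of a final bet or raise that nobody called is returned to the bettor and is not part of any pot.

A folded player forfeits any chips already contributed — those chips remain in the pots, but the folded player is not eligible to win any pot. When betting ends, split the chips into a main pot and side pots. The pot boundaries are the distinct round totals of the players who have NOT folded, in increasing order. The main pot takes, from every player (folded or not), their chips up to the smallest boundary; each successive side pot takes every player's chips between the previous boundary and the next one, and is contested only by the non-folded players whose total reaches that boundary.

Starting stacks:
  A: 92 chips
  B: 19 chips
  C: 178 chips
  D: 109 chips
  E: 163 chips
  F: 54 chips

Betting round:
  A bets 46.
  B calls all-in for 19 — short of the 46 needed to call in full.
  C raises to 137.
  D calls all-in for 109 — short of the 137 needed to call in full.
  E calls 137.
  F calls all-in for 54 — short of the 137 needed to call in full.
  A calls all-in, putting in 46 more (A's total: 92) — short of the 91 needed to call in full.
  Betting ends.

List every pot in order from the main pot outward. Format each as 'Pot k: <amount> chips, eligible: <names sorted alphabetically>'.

Pot 1: 114 chips, eligible: A, B, C, D, E, F
Pot 2: 175 chips, eligible: A, C, D, E, F
Pot 3: 152 chips, eligible: A, C, D, E
Pot 4: 51 chips, eligible: C, D, E
Pot 5: 56 chips, eligible: C, E

Derivation:
Contributions: A=92, B=19, C=137, D=109, E=137, F=54
Pot levels (distinct totals of non-folded players): 19, 54, 92, 109, 137
Layer 1-19: 19 each from A, B, C, D, E, F = 19*6 = 114 chips; eligible A, B, C, D, E, F
Layer 20-54: 35 each from A, C, D, E, F = 35*5 = 175 chips; eligible A, C, D, E, F
Layer 55-92: 38 each from A, C, D, E = 38*4 = 152 chips; eligible A, C, D, E
Layer 93-109: 17 each from C, D, E = 17*3 = 51 chips; eligible C, D, E
Layer 110-137: 28 each from C, E = 28*2 = 56 chips; eligible C, E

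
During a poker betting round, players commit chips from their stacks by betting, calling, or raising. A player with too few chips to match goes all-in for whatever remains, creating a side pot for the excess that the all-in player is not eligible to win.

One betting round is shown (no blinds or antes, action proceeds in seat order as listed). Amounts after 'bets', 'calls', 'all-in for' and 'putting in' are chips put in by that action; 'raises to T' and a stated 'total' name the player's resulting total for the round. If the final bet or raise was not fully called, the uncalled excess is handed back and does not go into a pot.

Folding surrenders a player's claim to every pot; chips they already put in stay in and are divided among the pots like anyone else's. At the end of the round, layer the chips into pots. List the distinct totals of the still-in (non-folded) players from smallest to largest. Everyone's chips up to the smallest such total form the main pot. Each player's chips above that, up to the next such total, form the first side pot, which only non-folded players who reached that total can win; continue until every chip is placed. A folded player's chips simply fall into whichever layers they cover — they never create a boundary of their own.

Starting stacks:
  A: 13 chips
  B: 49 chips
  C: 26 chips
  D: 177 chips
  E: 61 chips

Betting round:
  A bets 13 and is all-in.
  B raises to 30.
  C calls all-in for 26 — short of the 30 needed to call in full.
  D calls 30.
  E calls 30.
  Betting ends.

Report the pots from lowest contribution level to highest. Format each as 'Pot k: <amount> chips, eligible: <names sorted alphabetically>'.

Contributions: A=13, B=30, C=26, D=30, E=30
Pot levels (distinct totals of non-folded players): 13, 26, 30
Layer 1-13: 13 each from A, B, C, D, E = 13*5 = 65 chips; eligible A, B, C, D, E
Layer 14-26: 13 each from B, C, D, E = 13*4 = 52 chips; eligible B, C, D, E
Layer 27-30: 4 each from B, D, E = 4*3 = 12 chips; eligible B, D, E

Pot 1: 65 chips, eligible: A, B, C, D, E
Pot 2: 52 chips, eligible: B, C, D, E
Pot 3: 12 chips, eligible: B, D, E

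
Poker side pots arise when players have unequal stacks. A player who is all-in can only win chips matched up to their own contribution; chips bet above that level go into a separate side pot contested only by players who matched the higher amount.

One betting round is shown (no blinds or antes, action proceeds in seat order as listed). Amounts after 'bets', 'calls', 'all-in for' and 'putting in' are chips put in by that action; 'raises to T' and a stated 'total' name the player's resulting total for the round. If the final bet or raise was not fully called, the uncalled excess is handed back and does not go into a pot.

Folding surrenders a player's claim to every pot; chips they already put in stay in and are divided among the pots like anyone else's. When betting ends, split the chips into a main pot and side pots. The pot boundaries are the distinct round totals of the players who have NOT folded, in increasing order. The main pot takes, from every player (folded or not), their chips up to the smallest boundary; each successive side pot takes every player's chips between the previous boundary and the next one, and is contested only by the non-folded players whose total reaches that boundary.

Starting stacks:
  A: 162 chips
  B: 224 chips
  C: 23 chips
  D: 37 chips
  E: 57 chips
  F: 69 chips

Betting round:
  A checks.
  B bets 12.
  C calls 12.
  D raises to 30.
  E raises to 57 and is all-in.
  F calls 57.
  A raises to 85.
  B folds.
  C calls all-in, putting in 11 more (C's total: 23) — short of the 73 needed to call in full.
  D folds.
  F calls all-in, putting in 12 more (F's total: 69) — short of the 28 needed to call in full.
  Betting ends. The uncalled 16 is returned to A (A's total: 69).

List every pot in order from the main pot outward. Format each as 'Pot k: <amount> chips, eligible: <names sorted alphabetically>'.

Pot 1: 127 chips, eligible: A, C, E, F
Pot 2: 109 chips, eligible: A, E, F
Pot 3: 24 chips, eligible: A, F

Derivation:
Contributions (after 16 returned to A): A=69, B=12, C=23, D=30, E=57, F=69
Folded: B, D
Pot levels (distinct totals of non-folded players): 23, 57, 69
Layer 1-23: A 23 + B 12 + C 23 + D 23 + E 23 + F 23 = 127 chips; eligible A, C, E, F
Layer 24-57: A 34 + D 7 + E 34 + F 34 = 109 chips; eligible A, E, F
Layer 58-69: 12 each from A, F = 12*2 = 24 chips; eligible A, F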